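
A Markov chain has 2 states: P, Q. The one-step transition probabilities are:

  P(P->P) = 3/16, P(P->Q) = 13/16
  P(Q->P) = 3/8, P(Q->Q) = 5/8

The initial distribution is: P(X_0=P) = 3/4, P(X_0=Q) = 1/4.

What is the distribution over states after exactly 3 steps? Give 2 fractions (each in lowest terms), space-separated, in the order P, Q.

Answer: 5127/16384 11257/16384

Derivation:
Propagating the distribution step by step (d_{t+1} = d_t * P):
d_0 = (P=3/4, Q=1/4)
  d_1[P] = 3/4*3/16 + 1/4*3/8 = 15/64
  d_1[Q] = 3/4*13/16 + 1/4*5/8 = 49/64
d_1 = (P=15/64, Q=49/64)
  d_2[P] = 15/64*3/16 + 49/64*3/8 = 339/1024
  d_2[Q] = 15/64*13/16 + 49/64*5/8 = 685/1024
d_2 = (P=339/1024, Q=685/1024)
  d_3[P] = 339/1024*3/16 + 685/1024*3/8 = 5127/16384
  d_3[Q] = 339/1024*13/16 + 685/1024*5/8 = 11257/16384
d_3 = (P=5127/16384, Q=11257/16384)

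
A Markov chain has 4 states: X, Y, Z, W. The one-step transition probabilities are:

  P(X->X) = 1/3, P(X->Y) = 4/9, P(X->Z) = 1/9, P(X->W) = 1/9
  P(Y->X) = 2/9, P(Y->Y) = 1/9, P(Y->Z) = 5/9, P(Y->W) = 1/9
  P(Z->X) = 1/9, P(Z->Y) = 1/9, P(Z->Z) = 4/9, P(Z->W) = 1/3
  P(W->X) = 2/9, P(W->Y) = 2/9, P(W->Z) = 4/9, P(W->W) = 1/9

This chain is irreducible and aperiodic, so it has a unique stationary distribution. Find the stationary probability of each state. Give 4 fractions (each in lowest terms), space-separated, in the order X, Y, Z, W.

Answer: 1/5 1/5 2/5 1/5

Derivation:
The stationary distribution satisfies pi = pi * P, i.e.:
  pi_X = 1/3*pi_X + 2/9*pi_Y + 1/9*pi_Z + 2/9*pi_W
  pi_Y = 4/9*pi_X + 1/9*pi_Y + 1/9*pi_Z + 2/9*pi_W
  pi_Z = 1/9*pi_X + 5/9*pi_Y + 4/9*pi_Z + 4/9*pi_W
  pi_W = 1/9*pi_X + 1/9*pi_Y + 1/3*pi_Z + 1/9*pi_W
with normalization: pi_X + pi_Y + pi_Z + pi_W = 1.

Using the first 3 balance equations plus normalization, the linear system A*pi = b is:
  [-2/3, 2/9, 1/9, 2/9] . pi = 0
  [4/9, -8/9, 1/9, 2/9] . pi = 0
  [1/9, 5/9, -5/9, 4/9] . pi = 0
  [1, 1, 1, 1] . pi = 1

Solving yields:
  pi_X = 1/5
  pi_Y = 1/5
  pi_Z = 2/5
  pi_W = 1/5

Verification (pi * P):
  1/5*1/3 + 1/5*2/9 + 2/5*1/9 + 1/5*2/9 = 1/5 = pi_X  (ok)
  1/5*4/9 + 1/5*1/9 + 2/5*1/9 + 1/5*2/9 = 1/5 = pi_Y  (ok)
  1/5*1/9 + 1/5*5/9 + 2/5*4/9 + 1/5*4/9 = 2/5 = pi_Z  (ok)
  1/5*1/9 + 1/5*1/9 + 2/5*1/3 + 1/5*1/9 = 1/5 = pi_W  (ok)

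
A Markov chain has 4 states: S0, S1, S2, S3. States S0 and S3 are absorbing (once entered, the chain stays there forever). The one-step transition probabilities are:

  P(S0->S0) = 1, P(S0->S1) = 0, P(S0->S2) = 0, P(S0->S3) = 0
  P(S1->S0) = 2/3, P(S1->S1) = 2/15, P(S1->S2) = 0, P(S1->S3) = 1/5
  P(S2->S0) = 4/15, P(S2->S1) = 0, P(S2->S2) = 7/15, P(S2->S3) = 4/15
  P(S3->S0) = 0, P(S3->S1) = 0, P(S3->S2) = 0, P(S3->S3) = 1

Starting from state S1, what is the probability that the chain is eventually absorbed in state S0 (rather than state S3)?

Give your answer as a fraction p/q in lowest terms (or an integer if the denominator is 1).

Let a_i = P(absorbed in S0 | start in state i).
Boundary conditions: a_S0 = 1, a_S3 = 0.
For each transient state i, a_i = sum_j P(i->j) * a_j:
  a_S1 = 2/3*a_S0 + 2/15*a_S1 + 0*a_S2 + 1/5*a_S3
  a_S2 = 4/15*a_S0 + 0*a_S1 + 7/15*a_S2 + 4/15*a_S3

Substituting a_S0 = 1 and a_S3 = 0, rearrange to (I - Q) a = r where r[i] = P(i -> S0):
  [13/15, 0] . (a_S1, a_S2) = 2/3
  [0, 8/15] . (a_S1, a_S2) = 4/15

Solving yields:
  a_S1 = 10/13
  a_S2 = 1/2

Starting state is S1, so the absorption probability is a_S1 = 10/13.

Answer: 10/13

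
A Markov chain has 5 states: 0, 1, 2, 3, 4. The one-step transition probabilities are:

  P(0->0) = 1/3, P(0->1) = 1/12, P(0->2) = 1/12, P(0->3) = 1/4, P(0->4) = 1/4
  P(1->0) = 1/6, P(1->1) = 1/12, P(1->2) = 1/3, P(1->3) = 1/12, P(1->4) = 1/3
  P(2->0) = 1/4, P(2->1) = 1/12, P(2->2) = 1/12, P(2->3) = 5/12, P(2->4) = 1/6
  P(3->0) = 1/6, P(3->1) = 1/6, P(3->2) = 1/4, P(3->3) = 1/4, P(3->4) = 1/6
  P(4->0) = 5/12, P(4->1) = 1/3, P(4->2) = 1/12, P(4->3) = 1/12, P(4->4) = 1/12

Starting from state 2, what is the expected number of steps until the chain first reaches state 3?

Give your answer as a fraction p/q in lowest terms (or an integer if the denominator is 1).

Let h_i = expected steps to first reach 3 from state i.
Boundary: h_3 = 0.
First-step equations for the other states:
  h_0 = 1 + 1/3*h_0 + 1/12*h_1 + 1/12*h_2 + 1/4*h_3 + 1/4*h_4
  h_1 = 1 + 1/6*h_0 + 1/12*h_1 + 1/3*h_2 + 1/12*h_3 + 1/3*h_4
  h_2 = 1 + 1/4*h_0 + 1/12*h_1 + 1/12*h_2 + 5/12*h_3 + 1/6*h_4
  h_4 = 1 + 5/12*h_0 + 1/3*h_1 + 1/12*h_2 + 1/12*h_3 + 1/12*h_4

Substituting h_3 = 0 and rearranging gives the linear system (I - Q) h = 1:
  [2/3, -1/12, -1/12, -1/4] . (h_0, h_1, h_2, h_4) = 1
  [-1/6, 11/12, -1/3, -1/3] . (h_0, h_1, h_2, h_4) = 1
  [-1/4, -1/12, 11/12, -1/6] . (h_0, h_1, h_2, h_4) = 1
  [-5/12, -1/3, -1/12, 11/12] . (h_0, h_1, h_2, h_4) = 1

Solving yields:
  h_0 = 204/43
  h_1 = 3012/559
  h_2 = 2172/559
  h_4 = 3108/559

Starting state is 2, so the expected hitting time is h_2 = 2172/559.

Answer: 2172/559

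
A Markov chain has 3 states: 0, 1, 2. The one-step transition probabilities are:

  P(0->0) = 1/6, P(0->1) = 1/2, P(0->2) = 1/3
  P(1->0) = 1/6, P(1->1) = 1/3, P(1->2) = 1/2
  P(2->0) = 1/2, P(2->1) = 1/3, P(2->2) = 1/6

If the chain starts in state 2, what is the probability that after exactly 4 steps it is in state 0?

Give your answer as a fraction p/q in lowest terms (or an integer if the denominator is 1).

Answer: 91/324

Derivation:
Computing P^4 by repeated multiplication:
P^1 =
  0: [1/6, 1/2, 1/3]
  1: [1/6, 1/3, 1/2]
  2: [1/2, 1/3, 1/6]
P^2 =
  0: [5/18, 13/36, 13/36]
  1: [1/3, 13/36, 11/36]
  2: [2/9, 5/12, 13/36]
P^3 =
  0: [31/108, 41/108, 1/3]
  1: [29/108, 7/18, 37/108]
  2: [31/108, 10/27, 37/108]
P^4 =
  0: [5/18, 247/648, 221/648]
  1: [91/324, 245/648, 221/648]
  2: [91/324, 247/648, 73/216]

(P^4)[2 -> 0] = 91/324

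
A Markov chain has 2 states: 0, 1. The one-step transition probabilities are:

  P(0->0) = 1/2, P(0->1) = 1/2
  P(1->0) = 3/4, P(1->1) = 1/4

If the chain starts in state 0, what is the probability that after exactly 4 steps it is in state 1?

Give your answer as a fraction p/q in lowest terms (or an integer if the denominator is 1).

Answer: 51/128

Derivation:
Computing P^4 by repeated multiplication:
P^1 =
  0: [1/2, 1/2]
  1: [3/4, 1/4]
P^2 =
  0: [5/8, 3/8]
  1: [9/16, 7/16]
P^3 =
  0: [19/32, 13/32]
  1: [39/64, 25/64]
P^4 =
  0: [77/128, 51/128]
  1: [153/256, 103/256]

(P^4)[0 -> 1] = 51/128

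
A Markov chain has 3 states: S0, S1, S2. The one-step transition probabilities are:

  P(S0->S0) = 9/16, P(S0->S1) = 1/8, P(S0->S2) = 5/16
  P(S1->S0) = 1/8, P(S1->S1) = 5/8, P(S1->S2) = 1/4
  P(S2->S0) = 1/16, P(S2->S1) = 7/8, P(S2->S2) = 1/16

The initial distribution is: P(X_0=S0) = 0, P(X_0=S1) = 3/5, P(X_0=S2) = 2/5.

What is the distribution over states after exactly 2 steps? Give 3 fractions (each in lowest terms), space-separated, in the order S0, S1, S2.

Answer: 101/640 99/160 143/640

Derivation:
Propagating the distribution step by step (d_{t+1} = d_t * P):
d_0 = (S0=0, S1=3/5, S2=2/5)
  d_1[S0] = 0*9/16 + 3/5*1/8 + 2/5*1/16 = 1/10
  d_1[S1] = 0*1/8 + 3/5*5/8 + 2/5*7/8 = 29/40
  d_1[S2] = 0*5/16 + 3/5*1/4 + 2/5*1/16 = 7/40
d_1 = (S0=1/10, S1=29/40, S2=7/40)
  d_2[S0] = 1/10*9/16 + 29/40*1/8 + 7/40*1/16 = 101/640
  d_2[S1] = 1/10*1/8 + 29/40*5/8 + 7/40*7/8 = 99/160
  d_2[S2] = 1/10*5/16 + 29/40*1/4 + 7/40*1/16 = 143/640
d_2 = (S0=101/640, S1=99/160, S2=143/640)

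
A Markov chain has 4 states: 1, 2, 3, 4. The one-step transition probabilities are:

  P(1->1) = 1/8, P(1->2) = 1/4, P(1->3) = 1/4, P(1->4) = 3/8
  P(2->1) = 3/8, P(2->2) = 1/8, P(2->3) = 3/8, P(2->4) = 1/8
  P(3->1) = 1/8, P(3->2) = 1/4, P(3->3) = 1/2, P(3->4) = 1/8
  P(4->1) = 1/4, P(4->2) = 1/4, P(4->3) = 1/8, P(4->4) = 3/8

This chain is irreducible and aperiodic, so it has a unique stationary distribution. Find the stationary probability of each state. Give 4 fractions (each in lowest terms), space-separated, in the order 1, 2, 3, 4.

Answer: 29/138 2/9 137/414 49/207

Derivation:
The stationary distribution satisfies pi = pi * P, i.e.:
  pi_1 = 1/8*pi_1 + 3/8*pi_2 + 1/8*pi_3 + 1/4*pi_4
  pi_2 = 1/4*pi_1 + 1/8*pi_2 + 1/4*pi_3 + 1/4*pi_4
  pi_3 = 1/4*pi_1 + 3/8*pi_2 + 1/2*pi_3 + 1/8*pi_4
  pi_4 = 3/8*pi_1 + 1/8*pi_2 + 1/8*pi_3 + 3/8*pi_4
with normalization: pi_1 + pi_2 + pi_3 + pi_4 = 1.

Using the first 3 balance equations plus normalization, the linear system A*pi = b is:
  [-7/8, 3/8, 1/8, 1/4] . pi = 0
  [1/4, -7/8, 1/4, 1/4] . pi = 0
  [1/4, 3/8, -1/2, 1/8] . pi = 0
  [1, 1, 1, 1] . pi = 1

Solving yields:
  pi_1 = 29/138
  pi_2 = 2/9
  pi_3 = 137/414
  pi_4 = 49/207

Verification (pi * P):
  29/138*1/8 + 2/9*3/8 + 137/414*1/8 + 49/207*1/4 = 29/138 = pi_1  (ok)
  29/138*1/4 + 2/9*1/8 + 137/414*1/4 + 49/207*1/4 = 2/9 = pi_2  (ok)
  29/138*1/4 + 2/9*3/8 + 137/414*1/2 + 49/207*1/8 = 137/414 = pi_3  (ok)
  29/138*3/8 + 2/9*1/8 + 137/414*1/8 + 49/207*3/8 = 49/207 = pi_4  (ok)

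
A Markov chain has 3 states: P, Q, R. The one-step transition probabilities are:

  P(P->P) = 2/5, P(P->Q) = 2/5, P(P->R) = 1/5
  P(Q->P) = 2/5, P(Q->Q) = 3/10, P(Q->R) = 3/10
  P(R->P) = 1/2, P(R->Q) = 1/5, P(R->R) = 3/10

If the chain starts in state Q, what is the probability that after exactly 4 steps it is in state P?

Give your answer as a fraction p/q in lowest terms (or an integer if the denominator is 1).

Computing P^4 by repeated multiplication:
P^1 =
  P: [2/5, 2/5, 1/5]
  Q: [2/5, 3/10, 3/10]
  R: [1/2, 1/5, 3/10]
P^2 =
  P: [21/50, 8/25, 13/50]
  Q: [43/100, 31/100, 13/50]
  R: [43/100, 8/25, 1/4]
P^3 =
  P: [213/500, 79/250, 129/500]
  Q: [213/500, 317/1000, 257/1000]
  R: [17/40, 159/500, 257/1000]
P^4 =
  P: [2129/5000, 198/625, 1287/5000]
  Q: [4257/10000, 3169/10000, 1287/5000]
  R: [4257/10000, 198/625, 103/400]

(P^4)[Q -> P] = 4257/10000

Answer: 4257/10000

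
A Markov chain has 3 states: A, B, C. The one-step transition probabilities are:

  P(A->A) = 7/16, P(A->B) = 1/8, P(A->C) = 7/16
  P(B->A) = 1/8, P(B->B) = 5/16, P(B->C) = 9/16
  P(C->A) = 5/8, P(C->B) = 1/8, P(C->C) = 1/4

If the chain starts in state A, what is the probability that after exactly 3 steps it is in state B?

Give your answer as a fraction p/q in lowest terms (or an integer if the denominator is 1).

Answer: 313/2048

Derivation:
Computing P^3 by repeated multiplication:
P^1 =
  A: [7/16, 1/8, 7/16]
  B: [1/8, 5/16, 9/16]
  C: [5/8, 1/8, 1/4]
P^2 =
  A: [123/256, 19/128, 95/256]
  B: [57/128, 47/256, 95/256]
  C: [57/128, 19/128, 13/32]
P^3 =
  A: [1887/4096, 313/2048, 1583/4096]
  B: [921/2048, 653/4096, 1601/4096]
  C: [957/2048, 313/2048, 389/1024]

(P^3)[A -> B] = 313/2048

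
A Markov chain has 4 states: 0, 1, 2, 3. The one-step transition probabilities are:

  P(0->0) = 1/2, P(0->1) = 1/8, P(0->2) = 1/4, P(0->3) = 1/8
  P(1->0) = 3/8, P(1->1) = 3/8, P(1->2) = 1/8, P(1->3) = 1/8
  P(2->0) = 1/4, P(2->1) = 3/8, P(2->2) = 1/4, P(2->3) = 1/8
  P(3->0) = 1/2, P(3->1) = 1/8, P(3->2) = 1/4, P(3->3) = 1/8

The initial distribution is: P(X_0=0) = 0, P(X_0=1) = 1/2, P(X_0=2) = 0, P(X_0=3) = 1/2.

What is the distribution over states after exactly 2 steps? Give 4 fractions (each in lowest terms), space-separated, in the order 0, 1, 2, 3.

Propagating the distribution step by step (d_{t+1} = d_t * P):
d_0 = (0=0, 1=1/2, 2=0, 3=1/2)
  d_1[0] = 0*1/2 + 1/2*3/8 + 0*1/4 + 1/2*1/2 = 7/16
  d_1[1] = 0*1/8 + 1/2*3/8 + 0*3/8 + 1/2*1/8 = 1/4
  d_1[2] = 0*1/4 + 1/2*1/8 + 0*1/4 + 1/2*1/4 = 3/16
  d_1[3] = 0*1/8 + 1/2*1/8 + 0*1/8 + 1/2*1/8 = 1/8
d_1 = (0=7/16, 1=1/4, 2=3/16, 3=1/8)
  d_2[0] = 7/16*1/2 + 1/4*3/8 + 3/16*1/4 + 1/8*1/2 = 27/64
  d_2[1] = 7/16*1/8 + 1/4*3/8 + 3/16*3/8 + 1/8*1/8 = 15/64
  d_2[2] = 7/16*1/4 + 1/4*1/8 + 3/16*1/4 + 1/8*1/4 = 7/32
  d_2[3] = 7/16*1/8 + 1/4*1/8 + 3/16*1/8 + 1/8*1/8 = 1/8
d_2 = (0=27/64, 1=15/64, 2=7/32, 3=1/8)

Answer: 27/64 15/64 7/32 1/8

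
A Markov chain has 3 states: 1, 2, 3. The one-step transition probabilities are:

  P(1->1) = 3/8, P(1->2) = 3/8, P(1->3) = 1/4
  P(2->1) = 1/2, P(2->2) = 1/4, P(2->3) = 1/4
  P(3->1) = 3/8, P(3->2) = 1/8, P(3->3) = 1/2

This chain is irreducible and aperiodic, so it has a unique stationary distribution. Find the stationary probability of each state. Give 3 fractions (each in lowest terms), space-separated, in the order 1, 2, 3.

Answer: 11/27 7/27 1/3

Derivation:
The stationary distribution satisfies pi = pi * P, i.e.:
  pi_1 = 3/8*pi_1 + 1/2*pi_2 + 3/8*pi_3
  pi_2 = 3/8*pi_1 + 1/4*pi_2 + 1/8*pi_3
  pi_3 = 1/4*pi_1 + 1/4*pi_2 + 1/2*pi_3
with normalization: pi_1 + pi_2 + pi_3 = 1.

Using the first 2 balance equations plus normalization, the linear system A*pi = b is:
  [-5/8, 1/2, 3/8] . pi = 0
  [3/8, -3/4, 1/8] . pi = 0
  [1, 1, 1] . pi = 1

Solving yields:
  pi_1 = 11/27
  pi_2 = 7/27
  pi_3 = 1/3

Verification (pi * P):
  11/27*3/8 + 7/27*1/2 + 1/3*3/8 = 11/27 = pi_1  (ok)
  11/27*3/8 + 7/27*1/4 + 1/3*1/8 = 7/27 = pi_2  (ok)
  11/27*1/4 + 7/27*1/4 + 1/3*1/2 = 1/3 = pi_3  (ok)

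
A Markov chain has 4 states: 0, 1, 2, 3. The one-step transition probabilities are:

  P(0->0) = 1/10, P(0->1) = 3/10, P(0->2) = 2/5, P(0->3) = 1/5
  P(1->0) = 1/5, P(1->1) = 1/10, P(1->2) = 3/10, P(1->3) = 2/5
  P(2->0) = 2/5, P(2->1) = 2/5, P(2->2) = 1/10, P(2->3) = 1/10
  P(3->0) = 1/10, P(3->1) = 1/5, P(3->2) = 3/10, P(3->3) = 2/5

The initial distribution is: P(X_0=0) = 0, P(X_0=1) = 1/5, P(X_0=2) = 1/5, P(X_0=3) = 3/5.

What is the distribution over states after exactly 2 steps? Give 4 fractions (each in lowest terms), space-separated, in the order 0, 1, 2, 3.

Answer: 1/5 31/125 133/500 143/500

Derivation:
Propagating the distribution step by step (d_{t+1} = d_t * P):
d_0 = (0=0, 1=1/5, 2=1/5, 3=3/5)
  d_1[0] = 0*1/10 + 1/5*1/5 + 1/5*2/5 + 3/5*1/10 = 9/50
  d_1[1] = 0*3/10 + 1/5*1/10 + 1/5*2/5 + 3/5*1/5 = 11/50
  d_1[2] = 0*2/5 + 1/5*3/10 + 1/5*1/10 + 3/5*3/10 = 13/50
  d_1[3] = 0*1/5 + 1/5*2/5 + 1/5*1/10 + 3/5*2/5 = 17/50
d_1 = (0=9/50, 1=11/50, 2=13/50, 3=17/50)
  d_2[0] = 9/50*1/10 + 11/50*1/5 + 13/50*2/5 + 17/50*1/10 = 1/5
  d_2[1] = 9/50*3/10 + 11/50*1/10 + 13/50*2/5 + 17/50*1/5 = 31/125
  d_2[2] = 9/50*2/5 + 11/50*3/10 + 13/50*1/10 + 17/50*3/10 = 133/500
  d_2[3] = 9/50*1/5 + 11/50*2/5 + 13/50*1/10 + 17/50*2/5 = 143/500
d_2 = (0=1/5, 1=31/125, 2=133/500, 3=143/500)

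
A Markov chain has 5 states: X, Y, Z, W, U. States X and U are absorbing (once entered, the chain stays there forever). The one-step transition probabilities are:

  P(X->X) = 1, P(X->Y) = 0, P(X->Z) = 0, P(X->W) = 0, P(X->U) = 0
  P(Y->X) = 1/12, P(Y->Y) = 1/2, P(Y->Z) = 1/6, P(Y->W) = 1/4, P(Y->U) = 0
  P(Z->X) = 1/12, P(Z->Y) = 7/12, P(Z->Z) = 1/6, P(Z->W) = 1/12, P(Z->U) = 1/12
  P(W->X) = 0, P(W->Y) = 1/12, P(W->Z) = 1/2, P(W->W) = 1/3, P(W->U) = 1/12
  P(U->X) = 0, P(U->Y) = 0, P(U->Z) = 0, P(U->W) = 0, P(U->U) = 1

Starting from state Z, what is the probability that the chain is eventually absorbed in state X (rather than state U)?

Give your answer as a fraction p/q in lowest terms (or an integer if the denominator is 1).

Answer: 17/29

Derivation:
Let a_i = P(absorbed in X | start in state i).
Boundary conditions: a_X = 1, a_U = 0.
For each transient state i, a_i = sum_j P(i->j) * a_j:
  a_Y = 1/12*a_X + 1/2*a_Y + 1/6*a_Z + 1/4*a_W + 0*a_U
  a_Z = 1/12*a_X + 7/12*a_Y + 1/6*a_Z + 1/12*a_W + 1/12*a_U
  a_W = 0*a_X + 1/12*a_Y + 1/2*a_Z + 1/3*a_W + 1/12*a_U

Substituting a_X = 1 and a_U = 0, rearrange to (I - Q) a = r where r[i] = P(i -> X):
  [1/2, -1/6, -1/4] . (a_Y, a_Z, a_W) = 1/12
  [-7/12, 5/6, -1/12] . (a_Y, a_Z, a_W) = 1/12
  [-1/12, -1/2, 2/3] . (a_Y, a_Z, a_W) = 0

Solving yields:
  a_Y = 18/29
  a_Z = 17/29
  a_W = 15/29

Starting state is Z, so the absorption probability is a_Z = 17/29.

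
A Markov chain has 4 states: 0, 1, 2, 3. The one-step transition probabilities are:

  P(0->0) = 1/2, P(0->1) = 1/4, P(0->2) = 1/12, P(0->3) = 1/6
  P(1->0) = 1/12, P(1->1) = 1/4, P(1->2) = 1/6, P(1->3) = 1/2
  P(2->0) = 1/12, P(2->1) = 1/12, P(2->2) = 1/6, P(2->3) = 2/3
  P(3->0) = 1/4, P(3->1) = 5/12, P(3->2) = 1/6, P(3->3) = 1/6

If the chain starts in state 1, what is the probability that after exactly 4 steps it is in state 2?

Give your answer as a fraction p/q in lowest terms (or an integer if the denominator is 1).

Answer: 3071/20736

Derivation:
Computing P^4 by repeated multiplication:
P^1 =
  0: [1/2, 1/4, 1/12, 1/6]
  1: [1/12, 1/4, 1/6, 1/2]
  2: [1/12, 1/12, 1/6, 2/3]
  3: [1/4, 5/12, 1/6, 1/6]
P^2 =
  0: [23/72, 19/72, 1/8, 7/24]
  1: [29/144, 11/36, 23/144, 1/3]
  2: [11/48, 1/3, 23/144, 5/18]
  3: [31/144, 1/4, 7/48, 7/18]
P^3 =
  0: [229/864, 5/18, 121/864, 137/432]
  1: [385/1728, 241/864, 259/1728, 301/864]
  2: [389/1728, 233/864, 85/576, 103/288]
  3: [137/576, 251/864, 257/1728, 31/96]
P^4 =
  0: [2557/10368, 161/576, 1499/10368, 569/1728]
  1: [1619/6912, 2935/10368, 3071/20736, 3469/10368]
  2: [4909/20736, 985/3456, 3067/20736, 3425/10368]
  3: [1633/6912, 2893/10368, 1015/6912, 3503/10368]

(P^4)[1 -> 2] = 3071/20736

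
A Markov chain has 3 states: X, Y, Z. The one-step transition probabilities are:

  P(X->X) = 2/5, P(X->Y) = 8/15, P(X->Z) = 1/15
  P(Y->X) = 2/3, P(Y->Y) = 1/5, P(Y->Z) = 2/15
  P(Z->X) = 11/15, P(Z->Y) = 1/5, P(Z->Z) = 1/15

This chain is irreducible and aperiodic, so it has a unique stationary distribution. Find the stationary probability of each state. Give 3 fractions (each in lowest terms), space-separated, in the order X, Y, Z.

The stationary distribution satisfies pi = pi * P, i.e.:
  pi_X = 2/5*pi_X + 2/3*pi_Y + 11/15*pi_Z
  pi_Y = 8/15*pi_X + 1/5*pi_Y + 1/5*pi_Z
  pi_Z = 1/15*pi_X + 2/15*pi_Y + 1/15*pi_Z
with normalization: pi_X + pi_Y + pi_Z = 1.

Using the first 2 balance equations plus normalization, the linear system A*pi = b is:
  [-3/5, 2/3, 11/15] . pi = 0
  [8/15, -4/5, 1/5] . pi = 0
  [1, 1, 1] . pi = 1

Solving yields:
  pi_X = 162/305
  pi_Y = 23/61
  pi_Z = 28/305

Verification (pi * P):
  162/305*2/5 + 23/61*2/3 + 28/305*11/15 = 162/305 = pi_X  (ok)
  162/305*8/15 + 23/61*1/5 + 28/305*1/5 = 23/61 = pi_Y  (ok)
  162/305*1/15 + 23/61*2/15 + 28/305*1/15 = 28/305 = pi_Z  (ok)

Answer: 162/305 23/61 28/305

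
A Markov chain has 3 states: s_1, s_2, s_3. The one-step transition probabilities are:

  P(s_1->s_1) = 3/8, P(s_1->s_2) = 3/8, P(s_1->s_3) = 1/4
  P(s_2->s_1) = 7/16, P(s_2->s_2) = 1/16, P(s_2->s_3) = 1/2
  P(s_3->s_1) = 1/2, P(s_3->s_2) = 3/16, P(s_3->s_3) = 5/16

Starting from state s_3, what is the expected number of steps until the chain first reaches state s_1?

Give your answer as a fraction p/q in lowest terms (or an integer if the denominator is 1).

Answer: 96/47

Derivation:
Let h_i = expected steps to first reach s_1 from state i.
Boundary: h_s_1 = 0.
First-step equations for the other states:
  h_s_2 = 1 + 7/16*h_s_1 + 1/16*h_s_2 + 1/2*h_s_3
  h_s_3 = 1 + 1/2*h_s_1 + 3/16*h_s_2 + 5/16*h_s_3

Substituting h_s_1 = 0 and rearranging gives the linear system (I - Q) h = 1:
  [15/16, -1/2] . (h_s_2, h_s_3) = 1
  [-3/16, 11/16] . (h_s_2, h_s_3) = 1

Solving yields:
  h_s_2 = 304/141
  h_s_3 = 96/47

Starting state is s_3, so the expected hitting time is h_s_3 = 96/47.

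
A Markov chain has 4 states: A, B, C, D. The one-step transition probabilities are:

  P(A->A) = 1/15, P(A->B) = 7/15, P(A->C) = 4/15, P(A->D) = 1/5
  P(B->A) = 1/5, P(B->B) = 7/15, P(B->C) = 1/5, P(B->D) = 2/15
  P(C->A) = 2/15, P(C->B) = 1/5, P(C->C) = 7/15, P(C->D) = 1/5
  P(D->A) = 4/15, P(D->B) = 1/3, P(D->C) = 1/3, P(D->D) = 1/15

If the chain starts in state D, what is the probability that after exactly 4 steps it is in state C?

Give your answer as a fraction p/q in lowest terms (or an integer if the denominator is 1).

Computing P^4 by repeated multiplication:
P^1 =
  A: [1/15, 7/15, 4/15, 1/5]
  B: [1/5, 7/15, 1/5, 2/15]
  C: [2/15, 1/5, 7/15, 1/5]
  D: [4/15, 1/3, 1/3, 1/15]
P^2 =
  A: [14/75, 83/225, 68/225, 32/225]
  B: [38/225, 89/225, 64/225, 34/225]
  C: [37/225, 71/225, 9/25, 4/25]
  D: [11/75, 83/225, 71/225, 38/225]
P^3 =
  A: [37/225, 413/1125, 39/125, 176/1125]
  B: [569/3375, 139/375, 1037/3375, 518/3375]
  C: [556/3375, 131/375, 1108/3375, 532/3375]
  D: [64/375, 9/25, 356/1125, 172/1125]
P^4 =
  A: [566/3375, 6119/16875, 1772/5625, 58/375]
  B: [8468/50625, 683/1875, 15878/50625, 7838/50625]
  C: [8437/50625, 6043/16875, 16177/50625, 7882/50625]
  D: [2807/16875, 6107/16875, 1067/3375, 2626/16875]

(P^4)[D -> C] = 1067/3375

Answer: 1067/3375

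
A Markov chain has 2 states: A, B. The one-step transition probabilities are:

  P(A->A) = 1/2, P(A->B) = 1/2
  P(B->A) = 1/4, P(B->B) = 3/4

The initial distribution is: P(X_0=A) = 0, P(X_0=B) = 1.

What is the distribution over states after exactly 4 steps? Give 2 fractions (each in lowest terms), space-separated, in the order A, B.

Answer: 85/256 171/256

Derivation:
Propagating the distribution step by step (d_{t+1} = d_t * P):
d_0 = (A=0, B=1)
  d_1[A] = 0*1/2 + 1*1/4 = 1/4
  d_1[B] = 0*1/2 + 1*3/4 = 3/4
d_1 = (A=1/4, B=3/4)
  d_2[A] = 1/4*1/2 + 3/4*1/4 = 5/16
  d_2[B] = 1/4*1/2 + 3/4*3/4 = 11/16
d_2 = (A=5/16, B=11/16)
  d_3[A] = 5/16*1/2 + 11/16*1/4 = 21/64
  d_3[B] = 5/16*1/2 + 11/16*3/4 = 43/64
d_3 = (A=21/64, B=43/64)
  d_4[A] = 21/64*1/2 + 43/64*1/4 = 85/256
  d_4[B] = 21/64*1/2 + 43/64*3/4 = 171/256
d_4 = (A=85/256, B=171/256)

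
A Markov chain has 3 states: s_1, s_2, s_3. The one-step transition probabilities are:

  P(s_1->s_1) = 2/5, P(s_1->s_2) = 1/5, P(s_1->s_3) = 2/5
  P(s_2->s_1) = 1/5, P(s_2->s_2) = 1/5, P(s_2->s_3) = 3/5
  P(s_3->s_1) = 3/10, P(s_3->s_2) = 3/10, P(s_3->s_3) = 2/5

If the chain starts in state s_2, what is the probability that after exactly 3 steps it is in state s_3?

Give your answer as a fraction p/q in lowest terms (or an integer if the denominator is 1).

Computing P^3 by repeated multiplication:
P^1 =
  s_1: [2/5, 1/5, 2/5]
  s_2: [1/5, 1/5, 3/5]
  s_3: [3/10, 3/10, 2/5]
P^2 =
  s_1: [8/25, 6/25, 11/25]
  s_2: [3/10, 13/50, 11/25]
  s_3: [3/10, 6/25, 23/50]
P^3 =
  s_1: [77/250, 61/250, 56/125]
  s_2: [38/125, 61/250, 113/250]
  s_3: [153/500, 123/500, 56/125]

(P^3)[s_2 -> s_3] = 113/250

Answer: 113/250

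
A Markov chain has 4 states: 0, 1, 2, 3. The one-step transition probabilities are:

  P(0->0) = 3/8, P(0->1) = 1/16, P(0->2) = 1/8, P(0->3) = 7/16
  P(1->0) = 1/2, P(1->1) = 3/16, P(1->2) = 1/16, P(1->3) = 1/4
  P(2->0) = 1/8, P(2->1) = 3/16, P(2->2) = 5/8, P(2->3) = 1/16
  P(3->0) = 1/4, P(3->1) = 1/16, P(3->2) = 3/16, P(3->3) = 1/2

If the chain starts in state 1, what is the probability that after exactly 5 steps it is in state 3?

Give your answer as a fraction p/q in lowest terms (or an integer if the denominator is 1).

Answer: 361931/1048576

Derivation:
Computing P^5 by repeated multiplication:
P^1 =
  0: [3/8, 1/16, 1/8, 7/16]
  1: [1/2, 3/16, 1/16, 1/4]
  2: [1/8, 3/16, 5/8, 1/16]
  3: [1/4, 1/16, 3/16, 1/2]
P^2 =
  0: [19/64, 11/128, 27/128, 13/32]
  1: [45/128, 3/32, 41/256, 101/256]
  2: [15/64, 21/128, 55/128, 11/64]
  3: [35/128, 3/32, 63/256, 99/256]
P^3 =
  0: [289/1024, 51/512, 513/2048, 753/2048]
  1: [609/2048, 193/2048, 917/4096, 1575/4096]
  2: [273/1024, 35/256, 697/2048, 525/2048]
  3: [567/2048, 215/2048, 1091/4096, 1441/4096]
P^4 =
  0: [4569/16384, 1741/16384, 8749/32768, 11399/32768]
  1: [9265/32768, 3351/32768, 16717/65536, 23587/65536]
  2: [4505/16384, 2001/16384, 9917/32768, 9839/32768]
  3: [9095/32768, 3569/32768, 17931/65536, 22277/65536]
P^5 =
  0: [72889/262144, 28615/262144, 143445/524288, 177835/524288]
  1: [146289/524288, 56187/524288, 281693/1048576, 361931/1048576]
  2: [72633/262144, 30303/262144, 150709/524288, 167707/524288]
  3: [145607/524288, 57837/524288, 289659/1048576, 352029/1048576]

(P^5)[1 -> 3] = 361931/1048576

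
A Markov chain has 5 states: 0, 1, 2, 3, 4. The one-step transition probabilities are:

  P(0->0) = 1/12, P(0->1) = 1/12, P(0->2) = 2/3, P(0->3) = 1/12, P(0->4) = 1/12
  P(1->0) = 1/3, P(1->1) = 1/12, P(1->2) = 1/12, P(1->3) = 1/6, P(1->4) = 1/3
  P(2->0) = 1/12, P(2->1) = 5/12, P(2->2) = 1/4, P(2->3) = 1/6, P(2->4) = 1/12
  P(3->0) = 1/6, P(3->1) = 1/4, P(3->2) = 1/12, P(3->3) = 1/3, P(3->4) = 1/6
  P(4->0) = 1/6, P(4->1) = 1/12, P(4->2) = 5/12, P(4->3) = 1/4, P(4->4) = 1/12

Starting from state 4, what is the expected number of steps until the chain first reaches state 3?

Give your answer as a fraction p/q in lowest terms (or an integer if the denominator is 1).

Let h_i = expected steps to first reach 3 from state i.
Boundary: h_3 = 0.
First-step equations for the other states:
  h_0 = 1 + 1/12*h_0 + 1/12*h_1 + 2/3*h_2 + 1/12*h_3 + 1/12*h_4
  h_1 = 1 + 1/3*h_0 + 1/12*h_1 + 1/12*h_2 + 1/6*h_3 + 1/3*h_4
  h_2 = 1 + 1/12*h_0 + 5/12*h_1 + 1/4*h_2 + 1/6*h_3 + 1/12*h_4
  h_4 = 1 + 1/6*h_0 + 1/12*h_1 + 5/12*h_2 + 1/4*h_3 + 1/12*h_4

Substituting h_3 = 0 and rearranging gives the linear system (I - Q) h = 1:
  [11/12, -1/12, -2/3, -1/12] . (h_0, h_1, h_2, h_4) = 1
  [-1/3, 11/12, -1/12, -1/3] . (h_0, h_1, h_2, h_4) = 1
  [-1/12, -5/12, 3/4, -1/12] . (h_0, h_1, h_2, h_4) = 1
  [-1/6, -1/12, -5/12, 11/12] . (h_0, h_1, h_2, h_4) = 1

Solving yields:
  h_0 = 33840/5177
  h_1 = 31284/5177
  h_2 = 1008/167
  h_4 = 28848/5177

Starting state is 4, so the expected hitting time is h_4 = 28848/5177.

Answer: 28848/5177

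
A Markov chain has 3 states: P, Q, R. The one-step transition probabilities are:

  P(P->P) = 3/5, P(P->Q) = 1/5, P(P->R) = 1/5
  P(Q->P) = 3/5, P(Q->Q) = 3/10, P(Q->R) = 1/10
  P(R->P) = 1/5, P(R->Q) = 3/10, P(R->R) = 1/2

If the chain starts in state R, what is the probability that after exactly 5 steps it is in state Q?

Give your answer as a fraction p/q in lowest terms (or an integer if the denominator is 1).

Computing P^5 by repeated multiplication:
P^1 =
  P: [3/5, 1/5, 1/5]
  Q: [3/5, 3/10, 1/10]
  R: [1/5, 3/10, 1/2]
P^2 =
  P: [13/25, 6/25, 6/25]
  Q: [14/25, 6/25, 1/5]
  R: [2/5, 7/25, 8/25]
P^3 =
  P: [63/125, 31/125, 31/125]
  Q: [13/25, 61/250, 59/250]
  R: [59/125, 13/50, 67/250]
P^4 =
  P: [313/625, 156/625, 156/625]
  Q: [316/625, 31/125, 154/625]
  R: [308/625, 158/625, 159/625]
P^5 =
  P: [1563/3125, 781/3125, 781/3125]
  Q: [1567/3125, 1559/6250, 1557/6250]
  R: [1557/3125, 1567/6250, 1569/6250]

(P^5)[R -> Q] = 1567/6250

Answer: 1567/6250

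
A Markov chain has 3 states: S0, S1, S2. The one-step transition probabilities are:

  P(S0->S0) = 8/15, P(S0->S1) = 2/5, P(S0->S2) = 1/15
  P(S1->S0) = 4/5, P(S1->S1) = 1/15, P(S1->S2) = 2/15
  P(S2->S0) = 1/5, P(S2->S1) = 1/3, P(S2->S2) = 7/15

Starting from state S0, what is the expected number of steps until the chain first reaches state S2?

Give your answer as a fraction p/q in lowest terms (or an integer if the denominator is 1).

Let h_i = expected steps to first reach S2 from state i.
Boundary: h_S2 = 0.
First-step equations for the other states:
  h_S0 = 1 + 8/15*h_S0 + 2/5*h_S1 + 1/15*h_S2
  h_S1 = 1 + 4/5*h_S0 + 1/15*h_S1 + 2/15*h_S2

Substituting h_S2 = 0 and rearranging gives the linear system (I - Q) h = 1:
  [7/15, -2/5] . (h_S0, h_S1) = 1
  [-4/5, 14/15] . (h_S0, h_S1) = 1

Solving yields:
  h_S0 = 150/13
  h_S1 = 285/26

Starting state is S0, so the expected hitting time is h_S0 = 150/13.

Answer: 150/13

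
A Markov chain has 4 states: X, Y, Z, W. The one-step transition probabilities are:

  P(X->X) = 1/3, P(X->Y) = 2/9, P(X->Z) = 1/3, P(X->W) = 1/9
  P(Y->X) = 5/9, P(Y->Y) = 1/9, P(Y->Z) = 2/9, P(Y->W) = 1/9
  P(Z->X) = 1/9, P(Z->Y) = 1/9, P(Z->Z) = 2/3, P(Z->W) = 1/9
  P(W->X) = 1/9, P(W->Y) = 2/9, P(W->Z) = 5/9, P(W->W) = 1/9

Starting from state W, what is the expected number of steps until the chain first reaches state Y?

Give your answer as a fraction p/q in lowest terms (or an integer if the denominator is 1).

Let h_i = expected steps to first reach Y from state i.
Boundary: h_Y = 0.
First-step equations for the other states:
  h_X = 1 + 1/3*h_X + 2/9*h_Y + 1/3*h_Z + 1/9*h_W
  h_Z = 1 + 1/9*h_X + 1/9*h_Y + 2/3*h_Z + 1/9*h_W
  h_W = 1 + 1/9*h_X + 2/9*h_Y + 5/9*h_Z + 1/9*h_W

Substituting h_Y = 0 and rearranging gives the linear system (I - Q) h = 1:
  [2/3, -1/3, -1/9] . (h_X, h_Z, h_W) = 1
  [-1/9, 1/3, -1/9] . (h_X, h_Z, h_W) = 1
  [-1/9, -5/9, 8/9] . (h_X, h_Z, h_W) = 1

Solving yields:
  h_X = 486/79
  h_Z = 567/79
  h_W = 504/79

Starting state is W, so the expected hitting time is h_W = 504/79.

Answer: 504/79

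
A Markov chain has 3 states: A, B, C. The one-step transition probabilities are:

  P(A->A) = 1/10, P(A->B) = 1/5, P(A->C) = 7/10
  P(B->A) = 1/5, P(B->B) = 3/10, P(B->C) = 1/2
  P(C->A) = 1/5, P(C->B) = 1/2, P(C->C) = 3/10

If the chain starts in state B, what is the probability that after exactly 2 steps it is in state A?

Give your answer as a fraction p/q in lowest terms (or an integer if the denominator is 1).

Answer: 9/50

Derivation:
Computing P^2 by repeated multiplication:
P^1 =
  A: [1/10, 1/5, 7/10]
  B: [1/5, 3/10, 1/2]
  C: [1/5, 1/2, 3/10]
P^2 =
  A: [19/100, 43/100, 19/50]
  B: [9/50, 19/50, 11/25]
  C: [9/50, 17/50, 12/25]

(P^2)[B -> A] = 9/50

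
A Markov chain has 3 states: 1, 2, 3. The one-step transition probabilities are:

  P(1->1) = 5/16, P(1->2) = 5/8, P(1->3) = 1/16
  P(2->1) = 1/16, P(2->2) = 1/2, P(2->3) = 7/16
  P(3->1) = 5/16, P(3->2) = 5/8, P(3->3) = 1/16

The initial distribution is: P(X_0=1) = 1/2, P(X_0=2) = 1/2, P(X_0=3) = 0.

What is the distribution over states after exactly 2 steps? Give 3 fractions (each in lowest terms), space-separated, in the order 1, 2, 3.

Propagating the distribution step by step (d_{t+1} = d_t * P):
d_0 = (1=1/2, 2=1/2, 3=0)
  d_1[1] = 1/2*5/16 + 1/2*1/16 + 0*5/16 = 3/16
  d_1[2] = 1/2*5/8 + 1/2*1/2 + 0*5/8 = 9/16
  d_1[3] = 1/2*1/16 + 1/2*7/16 + 0*1/16 = 1/4
d_1 = (1=3/16, 2=9/16, 3=1/4)
  d_2[1] = 3/16*5/16 + 9/16*1/16 + 1/4*5/16 = 11/64
  d_2[2] = 3/16*5/8 + 9/16*1/2 + 1/4*5/8 = 71/128
  d_2[3] = 3/16*1/16 + 9/16*7/16 + 1/4*1/16 = 35/128
d_2 = (1=11/64, 2=71/128, 3=35/128)

Answer: 11/64 71/128 35/128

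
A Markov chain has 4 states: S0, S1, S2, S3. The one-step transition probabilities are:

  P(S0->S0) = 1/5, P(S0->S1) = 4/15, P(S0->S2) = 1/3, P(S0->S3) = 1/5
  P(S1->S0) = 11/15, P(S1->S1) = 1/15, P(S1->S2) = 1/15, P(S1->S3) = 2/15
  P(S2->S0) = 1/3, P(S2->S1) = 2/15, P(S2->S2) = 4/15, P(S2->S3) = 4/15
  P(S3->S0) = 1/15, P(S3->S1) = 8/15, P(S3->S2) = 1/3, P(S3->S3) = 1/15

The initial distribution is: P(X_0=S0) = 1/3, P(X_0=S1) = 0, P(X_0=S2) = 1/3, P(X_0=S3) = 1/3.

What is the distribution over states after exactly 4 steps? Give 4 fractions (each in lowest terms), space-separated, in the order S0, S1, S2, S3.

Answer: 51599/151875 11692/50625 38213/151875 26987/151875

Derivation:
Propagating the distribution step by step (d_{t+1} = d_t * P):
d_0 = (S0=1/3, S1=0, S2=1/3, S3=1/3)
  d_1[S0] = 1/3*1/5 + 0*11/15 + 1/3*1/3 + 1/3*1/15 = 1/5
  d_1[S1] = 1/3*4/15 + 0*1/15 + 1/3*2/15 + 1/3*8/15 = 14/45
  d_1[S2] = 1/3*1/3 + 0*1/15 + 1/3*4/15 + 1/3*1/3 = 14/45
  d_1[S3] = 1/3*1/5 + 0*2/15 + 1/3*4/15 + 1/3*1/15 = 8/45
d_1 = (S0=1/5, S1=14/45, S2=14/45, S3=8/45)
  d_2[S0] = 1/5*1/5 + 14/45*11/15 + 14/45*1/3 + 8/45*1/15 = 259/675
  d_2[S1] = 1/5*4/15 + 14/45*1/15 + 14/45*2/15 + 8/45*8/15 = 142/675
  d_2[S2] = 1/5*1/3 + 14/45*1/15 + 14/45*4/15 + 8/45*1/3 = 31/135
  d_2[S3] = 1/5*1/5 + 14/45*2/15 + 14/45*4/15 + 8/45*1/15 = 119/675
d_2 = (S0=259/675, S1=142/675, S2=31/135, S3=119/675)
  d_3[S0] = 259/675*1/5 + 142/675*11/15 + 31/135*1/3 + 119/675*1/15 = 3233/10125
  d_3[S1] = 259/675*4/15 + 142/675*1/15 + 31/135*2/15 + 119/675*8/15 = 488/2025
  d_3[S2] = 259/675*1/3 + 142/675*1/15 + 31/135*4/15 + 119/675*1/3 = 884/3375
  d_3[S3] = 259/675*1/5 + 142/675*2/15 + 31/135*4/15 + 119/675*1/15 = 8/45
d_3 = (S0=3233/10125, S1=488/2025, S2=884/3375, S3=8/45)
  d_4[S0] = 3233/10125*1/5 + 488/2025*11/15 + 884/3375*1/3 + 8/45*1/15 = 51599/151875
  d_4[S1] = 3233/10125*4/15 + 488/2025*1/15 + 884/3375*2/15 + 8/45*8/15 = 11692/50625
  d_4[S2] = 3233/10125*1/3 + 488/2025*1/15 + 884/3375*4/15 + 8/45*1/3 = 38213/151875
  d_4[S3] = 3233/10125*1/5 + 488/2025*2/15 + 884/3375*4/15 + 8/45*1/15 = 26987/151875
d_4 = (S0=51599/151875, S1=11692/50625, S2=38213/151875, S3=26987/151875)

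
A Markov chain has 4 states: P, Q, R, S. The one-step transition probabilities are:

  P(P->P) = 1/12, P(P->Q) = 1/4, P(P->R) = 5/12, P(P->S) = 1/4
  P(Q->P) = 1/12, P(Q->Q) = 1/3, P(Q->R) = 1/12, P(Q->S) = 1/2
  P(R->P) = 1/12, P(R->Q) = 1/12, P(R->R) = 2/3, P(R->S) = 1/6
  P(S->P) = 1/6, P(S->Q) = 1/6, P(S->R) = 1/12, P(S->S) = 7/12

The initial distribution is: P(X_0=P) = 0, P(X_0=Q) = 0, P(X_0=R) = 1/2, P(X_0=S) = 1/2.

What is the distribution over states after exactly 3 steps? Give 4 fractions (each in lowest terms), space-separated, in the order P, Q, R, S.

Answer: 11/96 101/576 371/1152 149/384

Derivation:
Propagating the distribution step by step (d_{t+1} = d_t * P):
d_0 = (P=0, Q=0, R=1/2, S=1/2)
  d_1[P] = 0*1/12 + 0*1/12 + 1/2*1/12 + 1/2*1/6 = 1/8
  d_1[Q] = 0*1/4 + 0*1/3 + 1/2*1/12 + 1/2*1/6 = 1/8
  d_1[R] = 0*5/12 + 0*1/12 + 1/2*2/3 + 1/2*1/12 = 3/8
  d_1[S] = 0*1/4 + 0*1/2 + 1/2*1/6 + 1/2*7/12 = 3/8
d_1 = (P=1/8, Q=1/8, R=3/8, S=3/8)
  d_2[P] = 1/8*1/12 + 1/8*1/12 + 3/8*1/12 + 3/8*1/6 = 11/96
  d_2[Q] = 1/8*1/4 + 1/8*1/3 + 3/8*1/12 + 3/8*1/6 = 1/6
  d_2[R] = 1/8*5/12 + 1/8*1/12 + 3/8*2/3 + 3/8*1/12 = 11/32
  d_2[S] = 1/8*1/4 + 1/8*1/2 + 3/8*1/6 + 3/8*7/12 = 3/8
d_2 = (P=11/96, Q=1/6, R=11/32, S=3/8)
  d_3[P] = 11/96*1/12 + 1/6*1/12 + 11/32*1/12 + 3/8*1/6 = 11/96
  d_3[Q] = 11/96*1/4 + 1/6*1/3 + 11/32*1/12 + 3/8*1/6 = 101/576
  d_3[R] = 11/96*5/12 + 1/6*1/12 + 11/32*2/3 + 3/8*1/12 = 371/1152
  d_3[S] = 11/96*1/4 + 1/6*1/2 + 11/32*1/6 + 3/8*7/12 = 149/384
d_3 = (P=11/96, Q=101/576, R=371/1152, S=149/384)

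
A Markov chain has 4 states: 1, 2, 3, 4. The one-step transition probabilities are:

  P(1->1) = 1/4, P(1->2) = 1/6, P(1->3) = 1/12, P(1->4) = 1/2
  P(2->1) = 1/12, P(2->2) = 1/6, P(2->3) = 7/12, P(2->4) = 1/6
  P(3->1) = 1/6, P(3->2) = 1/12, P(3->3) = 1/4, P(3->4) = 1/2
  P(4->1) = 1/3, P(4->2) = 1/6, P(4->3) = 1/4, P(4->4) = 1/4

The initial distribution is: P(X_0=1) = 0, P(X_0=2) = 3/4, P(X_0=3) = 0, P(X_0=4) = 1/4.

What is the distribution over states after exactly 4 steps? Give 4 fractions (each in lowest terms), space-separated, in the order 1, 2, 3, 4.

Propagating the distribution step by step (d_{t+1} = d_t * P):
d_0 = (1=0, 2=3/4, 3=0, 4=1/4)
  d_1[1] = 0*1/4 + 3/4*1/12 + 0*1/6 + 1/4*1/3 = 7/48
  d_1[2] = 0*1/6 + 3/4*1/6 + 0*1/12 + 1/4*1/6 = 1/6
  d_1[3] = 0*1/12 + 3/4*7/12 + 0*1/4 + 1/4*1/4 = 1/2
  d_1[4] = 0*1/2 + 3/4*1/6 + 0*1/2 + 1/4*1/4 = 3/16
d_1 = (1=7/48, 2=1/6, 3=1/2, 4=3/16)
  d_2[1] = 7/48*1/4 + 1/6*1/12 + 1/2*1/6 + 3/16*1/3 = 113/576
  d_2[2] = 7/48*1/6 + 1/6*1/6 + 1/2*1/12 + 3/16*1/6 = 1/8
  d_2[3] = 7/48*1/12 + 1/6*7/12 + 1/2*1/4 + 3/16*1/4 = 9/32
  d_2[4] = 7/48*1/2 + 1/6*1/6 + 1/2*1/2 + 3/16*1/4 = 229/576
d_2 = (1=113/576, 2=1/8, 3=9/32, 4=229/576)
  d_3[1] = 113/576*1/4 + 1/8*1/12 + 9/32*1/6 + 229/576*1/3 = 1651/6912
  d_3[2] = 113/576*1/6 + 1/8*1/6 + 9/32*1/12 + 229/576*1/6 = 55/384
  d_3[3] = 113/576*1/12 + 1/8*7/12 + 9/32*1/4 + 229/576*1/4 = 895/3456
  d_3[4] = 113/576*1/2 + 1/8*1/6 + 9/32*1/2 + 229/576*1/4 = 827/2304
d_3 = (1=1651/6912, 2=55/384, 3=895/3456, 4=827/2304)
  d_4[1] = 1651/6912*1/4 + 55/384*1/12 + 895/3456*1/6 + 827/2304*1/3 = 19447/82944
  d_4[2] = 1651/6912*1/6 + 55/384*1/6 + 895/3456*1/12 + 827/2304*1/6 = 6017/41472
  d_4[3] = 1651/6912*1/12 + 55/384*7/12 + 895/3456*1/4 + 827/2304*1/4 = 10697/41472
  d_4[4] = 1651/6912*1/2 + 55/384*1/6 + 895/3456*1/2 + 827/2304*1/4 = 3341/9216
d_4 = (1=19447/82944, 2=6017/41472, 3=10697/41472, 4=3341/9216)

Answer: 19447/82944 6017/41472 10697/41472 3341/9216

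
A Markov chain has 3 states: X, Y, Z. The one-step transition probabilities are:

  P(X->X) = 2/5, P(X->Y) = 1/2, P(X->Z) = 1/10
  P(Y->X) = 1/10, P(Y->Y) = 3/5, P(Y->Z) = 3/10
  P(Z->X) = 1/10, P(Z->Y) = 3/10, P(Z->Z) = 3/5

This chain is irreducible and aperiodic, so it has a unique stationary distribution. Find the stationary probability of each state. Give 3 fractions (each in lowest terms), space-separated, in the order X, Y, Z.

Answer: 1/7 23/49 19/49

Derivation:
The stationary distribution satisfies pi = pi * P, i.e.:
  pi_X = 2/5*pi_X + 1/10*pi_Y + 1/10*pi_Z
  pi_Y = 1/2*pi_X + 3/5*pi_Y + 3/10*pi_Z
  pi_Z = 1/10*pi_X + 3/10*pi_Y + 3/5*pi_Z
with normalization: pi_X + pi_Y + pi_Z = 1.

Using the first 2 balance equations plus normalization, the linear system A*pi = b is:
  [-3/5, 1/10, 1/10] . pi = 0
  [1/2, -2/5, 3/10] . pi = 0
  [1, 1, 1] . pi = 1

Solving yields:
  pi_X = 1/7
  pi_Y = 23/49
  pi_Z = 19/49

Verification (pi * P):
  1/7*2/5 + 23/49*1/10 + 19/49*1/10 = 1/7 = pi_X  (ok)
  1/7*1/2 + 23/49*3/5 + 19/49*3/10 = 23/49 = pi_Y  (ok)
  1/7*1/10 + 23/49*3/10 + 19/49*3/5 = 19/49 = pi_Z  (ok)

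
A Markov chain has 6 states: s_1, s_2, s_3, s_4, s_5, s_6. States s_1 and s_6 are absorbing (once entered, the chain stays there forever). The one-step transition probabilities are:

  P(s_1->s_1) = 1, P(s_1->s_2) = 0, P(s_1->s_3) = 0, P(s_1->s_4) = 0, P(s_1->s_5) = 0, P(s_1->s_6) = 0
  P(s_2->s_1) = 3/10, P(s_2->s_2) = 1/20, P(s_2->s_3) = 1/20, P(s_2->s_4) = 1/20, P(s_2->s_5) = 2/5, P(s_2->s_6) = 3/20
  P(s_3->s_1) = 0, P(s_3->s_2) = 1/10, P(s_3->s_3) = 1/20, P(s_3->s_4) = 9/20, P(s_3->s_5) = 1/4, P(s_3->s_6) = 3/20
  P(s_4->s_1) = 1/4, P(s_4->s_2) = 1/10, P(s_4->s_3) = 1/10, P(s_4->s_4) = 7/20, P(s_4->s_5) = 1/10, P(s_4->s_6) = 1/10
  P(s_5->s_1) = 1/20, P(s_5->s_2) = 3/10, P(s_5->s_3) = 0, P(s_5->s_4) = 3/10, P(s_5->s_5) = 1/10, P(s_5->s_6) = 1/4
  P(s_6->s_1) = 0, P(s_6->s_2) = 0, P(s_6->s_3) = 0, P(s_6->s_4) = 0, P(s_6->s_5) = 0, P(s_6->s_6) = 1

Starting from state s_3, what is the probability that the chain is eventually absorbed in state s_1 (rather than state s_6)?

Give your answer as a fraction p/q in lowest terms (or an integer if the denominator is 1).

Let a_i = P(absorbed in s_1 | start in state i).
Boundary conditions: a_s_1 = 1, a_s_6 = 0.
For each transient state i, a_i = sum_j P(i->j) * a_j:
  a_s_2 = 3/10*a_s_1 + 1/20*a_s_2 + 1/20*a_s_3 + 1/20*a_s_4 + 2/5*a_s_5 + 3/20*a_s_6
  a_s_3 = 0*a_s_1 + 1/10*a_s_2 + 1/20*a_s_3 + 9/20*a_s_4 + 1/4*a_s_5 + 3/20*a_s_6
  a_s_4 = 1/4*a_s_1 + 1/10*a_s_2 + 1/10*a_s_3 + 7/20*a_s_4 + 1/10*a_s_5 + 1/10*a_s_6
  a_s_5 = 1/20*a_s_1 + 3/10*a_s_2 + 0*a_s_3 + 3/10*a_s_4 + 1/10*a_s_5 + 1/4*a_s_6

Substituting a_s_1 = 1 and a_s_6 = 0, rearrange to (I - Q) a = r where r[i] = P(i -> s_1):
  [19/20, -1/20, -1/20, -2/5] . (a_s_2, a_s_3, a_s_4, a_s_5) = 3/10
  [-1/10, 19/20, -9/20, -1/4] . (a_s_2, a_s_3, a_s_4, a_s_5) = 0
  [-1/10, -1/10, 13/20, -1/10] . (a_s_2, a_s_3, a_s_4, a_s_5) = 1/4
  [-3/10, 0, -3/10, 9/10] . (a_s_2, a_s_3, a_s_4, a_s_5) = 1/20

Solving yields:
  a_s_2 = 32197/57468
  a_s_3 = 8923/19156
  a_s_4 = 5853/9578
  a_s_5 = 25631/57468

Starting state is s_3, so the absorption probability is a_s_3 = 8923/19156.

Answer: 8923/19156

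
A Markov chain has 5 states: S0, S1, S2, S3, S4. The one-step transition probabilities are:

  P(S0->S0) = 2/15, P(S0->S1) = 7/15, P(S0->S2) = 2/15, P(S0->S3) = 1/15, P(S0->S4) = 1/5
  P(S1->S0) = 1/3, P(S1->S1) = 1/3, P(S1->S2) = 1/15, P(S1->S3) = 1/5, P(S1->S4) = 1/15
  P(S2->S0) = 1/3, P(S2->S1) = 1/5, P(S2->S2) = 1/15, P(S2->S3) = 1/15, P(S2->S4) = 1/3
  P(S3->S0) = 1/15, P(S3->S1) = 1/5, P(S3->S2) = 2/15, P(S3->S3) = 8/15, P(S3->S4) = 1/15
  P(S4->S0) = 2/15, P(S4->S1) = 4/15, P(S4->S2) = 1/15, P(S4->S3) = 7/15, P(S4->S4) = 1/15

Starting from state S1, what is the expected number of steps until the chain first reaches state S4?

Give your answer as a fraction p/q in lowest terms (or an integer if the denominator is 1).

Let h_i = expected steps to first reach S4 from state i.
Boundary: h_S4 = 0.
First-step equations for the other states:
  h_S0 = 1 + 2/15*h_S0 + 7/15*h_S1 + 2/15*h_S2 + 1/15*h_S3 + 1/5*h_S4
  h_S1 = 1 + 1/3*h_S0 + 1/3*h_S1 + 1/15*h_S2 + 1/5*h_S3 + 1/15*h_S4
  h_S2 = 1 + 1/3*h_S0 + 1/5*h_S1 + 1/15*h_S2 + 1/15*h_S3 + 1/3*h_S4
  h_S3 = 1 + 1/15*h_S0 + 1/5*h_S1 + 2/15*h_S2 + 8/15*h_S3 + 1/15*h_S4

Substituting h_S4 = 0 and rearranging gives the linear system (I - Q) h = 1:
  [13/15, -7/15, -2/15, -1/15] . (h_S0, h_S1, h_S2, h_S3) = 1
  [-1/3, 2/3, -1/15, -1/5] . (h_S0, h_S1, h_S2, h_S3) = 1
  [-1/3, -1/5, 14/15, -1/15] . (h_S0, h_S1, h_S2, h_S3) = 1
  [-1/15, -1/5, -2/15, 7/15] . (h_S0, h_S1, h_S2, h_S3) = 1

Solving yields:
  h_S0 = 71/10
  h_S1 = 163/20
  h_S2 = 119/20
  h_S3 = 167/20

Starting state is S1, so the expected hitting time is h_S1 = 163/20.

Answer: 163/20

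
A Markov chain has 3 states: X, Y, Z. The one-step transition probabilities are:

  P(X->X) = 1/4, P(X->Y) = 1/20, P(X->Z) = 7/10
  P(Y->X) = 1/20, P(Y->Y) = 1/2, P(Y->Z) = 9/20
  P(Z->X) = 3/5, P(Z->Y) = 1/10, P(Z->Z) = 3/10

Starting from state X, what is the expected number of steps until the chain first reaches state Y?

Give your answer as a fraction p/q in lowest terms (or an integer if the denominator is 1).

Answer: 40/3

Derivation:
Let h_i = expected steps to first reach Y from state i.
Boundary: h_Y = 0.
First-step equations for the other states:
  h_X = 1 + 1/4*h_X + 1/20*h_Y + 7/10*h_Z
  h_Z = 1 + 3/5*h_X + 1/10*h_Y + 3/10*h_Z

Substituting h_Y = 0 and rearranging gives the linear system (I - Q) h = 1:
  [3/4, -7/10] . (h_X, h_Z) = 1
  [-3/5, 7/10] . (h_X, h_Z) = 1

Solving yields:
  h_X = 40/3
  h_Z = 90/7

Starting state is X, so the expected hitting time is h_X = 40/3.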